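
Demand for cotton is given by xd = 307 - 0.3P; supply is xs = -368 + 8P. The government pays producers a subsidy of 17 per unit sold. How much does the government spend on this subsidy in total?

Pre-subsidy: 307 - 0.3P = -368 + 8P gives P* = 6750/83, x* = 23456/83.
With the subsidy, sellers receive Ps = Pb + 17 for each unit, where Pb is the price buyers pay.
Supply in terms of Pb becomes xs = -368 + 8(Pb + 17) = -232 + 8Pb. Setting this equal to demand: 307 - 0.3Pb = -232 + 8Pb, so Pb = 5390/83.
Sellers receive Ps = 5390/83 + 17 = 6801/83; x' = 307 − 0.3·(5390/83) = 23864/83.
Government outlay = subsidy × quantity = 17 × 23864/83 = 405688/83.

Government cost = 405688/83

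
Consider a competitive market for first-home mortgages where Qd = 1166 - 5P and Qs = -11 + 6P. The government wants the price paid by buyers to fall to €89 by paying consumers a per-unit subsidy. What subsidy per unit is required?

Required subsidy s = €33 per unit

At a buyer price of 89, quantity demanded is 1166 − 5·89 = 721.
Sellers supply 721 only when they receive Ps with -11 + 6·Ps = 721, i.e. Ps = 122.
s = Ps − Pb = 122 − 89 = 33.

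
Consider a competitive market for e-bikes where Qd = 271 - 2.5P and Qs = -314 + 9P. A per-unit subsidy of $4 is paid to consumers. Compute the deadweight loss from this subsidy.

Pre-subsidy: 271 - 2.5P = -314 + 9P gives P* = 1170/23, Q* = 3308/23.
With the rebate, buyers effectively pay Pb = Ps − 4, where Ps is the price sellers receive.
Demand in terms of Ps becomes Qd = 271 − 2.5(Ps − 4) = 281 - 2.5Ps. Setting this equal to supply: 281 - 2.5Ps = -314 + 9Ps, so Ps = 1190/23.
Buyers pay Pb = 1190/23 − 4 = 1098/23; Q' = -314 + 9·(1190/23) = 3488/23.
The subsidy expands output by 3488/23 − 3308/23 = 180/23 past the efficient level; on those units the gap between marginal cost and willingness to pay runs from 0 up to 4.
DWL = ½ × 4 × 180/23 = 360/23.

Deadweight loss = 360/23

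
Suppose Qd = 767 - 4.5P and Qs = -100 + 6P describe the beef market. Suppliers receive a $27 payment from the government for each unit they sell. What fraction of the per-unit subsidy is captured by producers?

Producer share = 3/7

Pre-subsidy: 767 - 4.5P = -100 + 6P gives P* = 578/7, Q* = 2768/7.
With the subsidy, sellers receive Ps = Pb + 27 for each unit, where Pb is the price buyers pay.
Supply in terms of Pb becomes Qs = -100 + 6(Pb + 27) = 62 + 6Pb. Setting this equal to demand: 767 - 4.5Pb = 62 + 6Pb, so Pb = 470/7.
Sellers receive Ps = 470/7 + 27 = 659/7; Q' = 767 − 4.5·(470/7) = 3254/7.
Buyers' price falls by P* − Pb = 578/7 − 470/7 = 108/7; sellers' price rises by Ps − P* = 659/7 − 578/7 = 81/7.
So producers capture (81/7)/27 = 3/7 of each unit of subsidy.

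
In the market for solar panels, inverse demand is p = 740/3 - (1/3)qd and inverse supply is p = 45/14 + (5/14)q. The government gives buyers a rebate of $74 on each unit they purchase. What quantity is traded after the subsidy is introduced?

q' = 13333/29

Pre-subsidy: 740/3 - (1/3)q = 45/14 + (5/14)q gives q* = 10225/29 and p* = 3745/29.
With the rebate, buyers effectively pay pb = ps − 74, where ps is the price sellers receive.
On the curves, pb = 740/3 - (1/3)q and ps = 45/14 + (5/14)q; the wedge ps − pb = 74 gives 45/14 + (5/14)q − (740/3 - (1/3)q) = 74, so q' = 13333/29.
Then pb = 740/3 − (1/3)·(13333/29) = 2709/29 and ps = 45/14 + (5/14)·(13333/29) = 4855/29.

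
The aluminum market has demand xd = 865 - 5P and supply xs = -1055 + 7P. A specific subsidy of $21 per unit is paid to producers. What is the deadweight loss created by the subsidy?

Pre-subsidy: 865 - 5P = -1055 + 7P gives P* = 160, x* = 65.
With the subsidy, sellers receive Ps = Pb + 21 for each unit, where Pb is the price buyers pay.
Supply in terms of Pb becomes xs = -1055 + 7(Pb + 21) = -908 + 7Pb. Setting this equal to demand: 865 - 5Pb = -908 + 7Pb, so Pb = 147.75.
Sellers receive Ps = 147.75 + 21 = 168.75; x' = 865 − 5·147.75 = 126.25.
The subsidy expands output by 126.25 − 65 = 61.25 past the efficient level; on those units the gap between marginal cost and willingness to pay runs from 0 up to 21.
DWL = ½ × 21 × 61.25 = 643.125.

Deadweight loss = $643.125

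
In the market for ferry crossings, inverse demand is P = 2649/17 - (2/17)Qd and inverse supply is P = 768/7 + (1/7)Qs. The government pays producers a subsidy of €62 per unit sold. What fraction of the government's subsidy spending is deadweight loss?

Pre-subsidy: 2649/17 - (2/17)Q = 768/7 + (1/7)Q gives Q* = 177 and P* = 135.
With the subsidy, sellers receive Ps = Pb + 62 for each unit, where Pb is the price buyers pay.
On the curves, Pb = 2649/17 - (2/17)Q and Ps = 768/7 + (1/7)Q; the wedge Ps − Pb = 62 gives 768/7 + (1/7)Q − (2649/17 - (2/17)Q) = 62, so Q' = 415.
Then Pb = 2649/17 − (2/17)·415 = 107 and Ps = 768/7 + (1/7)·415 = 169.
ΔCS = ½(177 + 415)(135 − 107) = 8288; ΔPS = ½(177 + 415)(169 − 135) = 10064.
Government spending = 62 × 415 = 25730.
DWL = ½ × 62 × (415 − 177) = 7378; fraction = 7378 / 25730 = 119/415.

DWL / government spending = 119/415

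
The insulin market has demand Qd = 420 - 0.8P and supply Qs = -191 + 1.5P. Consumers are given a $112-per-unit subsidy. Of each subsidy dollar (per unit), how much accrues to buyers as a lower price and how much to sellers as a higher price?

Pre-subsidy: 420 - 0.8P = -191 + 1.5P gives P* = 6110/23, Q* = 4772/23.
With the rebate, buyers effectively pay Pb = Ps − 112, where Ps is the price sellers receive.
Demand in terms of Ps becomes Qd = 420 − 0.8(Ps − 112) = 509.6 - 0.8Ps. Setting this equal to supply: 509.6 - 0.8Ps = -191 + 1.5Ps, so Ps = 7006/23.
Buyers pay Pb = 7006/23 − 112 = 4430/23; Q' = -191 + 1.5·(7006/23) = 6116/23.
Buyers' price falls by P* − Pb = 6110/23 − 4430/23 = 1680/23; sellers' price rises by Ps − P* = 7006/23 − 6110/23 = 896/23.

Buyers gain 1680/23 per unit; sellers gain 896/23 per unit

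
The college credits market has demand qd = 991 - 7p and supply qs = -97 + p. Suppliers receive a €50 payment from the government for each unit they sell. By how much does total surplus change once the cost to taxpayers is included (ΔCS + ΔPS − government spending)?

Net change in total surplus = -€1093.75

Pre-subsidy: 991 - 7p = -97 + p gives p* = 136, q* = 39.
With the subsidy, sellers receive ps = pb + 50 for each unit, where pb is the price buyers pay.
Supply in terms of pb becomes qs = -97 + 1(pb + 50) = -47 + pb. Setting this equal to demand: 991 - 7pb = -47 + pb, so pb = 129.75.
Sellers receive ps = 129.75 + 50 = 179.75; q' = 991 − 7·129.75 = 82.75.
ΔCS = ½(39 + 82.75)(136 − 129.75) = 380.46875; ΔPS = ½(39 + 82.75)(179.75 − 136) = 2663.28125.
Government spending = 50 × 82.75 = 4137.5.
Net change = 380.46875 + 2663.28125 − 4137.5 = -1093.75. The loss equals the DWL triangle ½·50·43.75.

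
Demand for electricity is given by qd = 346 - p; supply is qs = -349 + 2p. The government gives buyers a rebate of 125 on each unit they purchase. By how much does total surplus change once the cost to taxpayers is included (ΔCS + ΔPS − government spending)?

Net change in total surplus = -15625/3

Pre-subsidy: 346 - p = -349 + 2p gives p* = 695/3, q* = 343/3.
With the rebate, buyers effectively pay pb = ps − 125, where ps is the price sellers receive.
Demand in terms of ps becomes qd = 346 − 1(ps − 125) = 471 - ps. Setting this equal to supply: 471 - ps = -349 + 2ps, so ps = 820/3.
Buyers pay pb = 820/3 − 125 = 445/3; q' = -349 + 2·(820/3) = 593/3.
ΔCS = ½(343/3 + 593/3)(695/3 − 445/3) = 13000; ΔPS = ½(343/3 + 593/3)(820/3 − 695/3) = 6500.
Government spending = 125 × 593/3 = 74125/3.
Net change = 13000 + 6500 − 74125/3 = -15625/3. The loss equals the DWL triangle ½·125·250/3.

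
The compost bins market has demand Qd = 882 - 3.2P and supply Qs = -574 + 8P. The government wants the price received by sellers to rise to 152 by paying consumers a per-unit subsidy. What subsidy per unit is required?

Required subsidy s = 77 per unit

At a seller price of 152, quantity supplied is -574 + 8·152 = 642.
Buyers absorb 642 only when they pay Pb with 882 − 3.2·Pb = 642, i.e. Pb = 75.
s = Ps − Pb = 152 − 75 = 77.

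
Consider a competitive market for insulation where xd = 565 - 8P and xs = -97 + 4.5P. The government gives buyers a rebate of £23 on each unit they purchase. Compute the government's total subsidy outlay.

Pre-subsidy: 565 - 8P = -97 + 4.5P gives P* = 52.96, x* = 141.32.
With the rebate, buyers effectively pay Pb = Ps − 23, where Ps is the price sellers receive.
Demand in terms of Ps becomes xd = 565 − 8(Ps − 23) = 749 - 8Ps. Setting this equal to supply: 749 - 8Ps = -97 + 4.5Ps, so Ps = 67.68.
Buyers pay Pb = 67.68 − 23 = 44.68; x' = -97 + 4.5·67.68 = 207.56.
Government outlay = subsidy × quantity = 23 × 207.56 = 4773.88.

Government cost = £4773.88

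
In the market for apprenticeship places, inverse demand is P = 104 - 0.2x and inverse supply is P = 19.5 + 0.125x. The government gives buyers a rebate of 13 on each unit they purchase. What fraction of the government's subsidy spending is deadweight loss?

DWL / government spending = 1/15

Pre-subsidy: 104 - 0.2x = 19.5 + 0.125x gives x* = 260 and P* = 52.
With the rebate, buyers effectively pay Pb = Ps − 13, where Ps is the price sellers receive.
On the curves, Pb = 104 - 0.2x and Ps = 19.5 + 0.125x; the wedge Ps − Pb = 13 gives 19.5 + 0.125x − (104 - 0.2x) = 13, so x' = 300.
Then Pb = 104 − 0.2·300 = 44 and Ps = 19.5 + 0.125·300 = 57.
ΔCS = ½(260 + 300)(52 − 44) = 2240; ΔPS = ½(260 + 300)(57 − 52) = 1400.
Government spending = 13 × 300 = 3900.
DWL = ½ × 13 × (300 − 260) = 260; fraction = 260 / 3900 = 1/15.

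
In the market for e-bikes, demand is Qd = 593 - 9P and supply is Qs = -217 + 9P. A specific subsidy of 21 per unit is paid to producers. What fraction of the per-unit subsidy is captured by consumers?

Pre-subsidy: 593 - 9P = -217 + 9P gives P* = 45, Q* = 188.
With the subsidy, sellers receive Ps = Pb + 21 for each unit, where Pb is the price buyers pay.
Supply in terms of Pb becomes Qs = -217 + 9(Pb + 21) = -28 + 9Pb. Setting this equal to demand: 593 - 9Pb = -28 + 9Pb, so Pb = 34.5.
Sellers receive Ps = 34.5 + 21 = 55.5; Q' = 593 − 9·34.5 = 282.5.
Buyers' price falls by P* − Pb = 45 − 34.5 = 10.5; sellers' price rises by Ps − P* = 55.5 − 45 = 10.5.
So consumers capture 10.5/21 = 0.5 of each unit of subsidy.

Consumer share = 0.5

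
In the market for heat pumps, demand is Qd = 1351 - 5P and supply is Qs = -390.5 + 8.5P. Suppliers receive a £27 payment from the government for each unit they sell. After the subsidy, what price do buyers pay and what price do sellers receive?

Buyers pay £112; sellers receive £139

Pre-subsidy: 1351 - 5P = -390.5 + 8.5P gives P* = 129, Q* = 706.
With the subsidy, sellers receive Ps = Pb + 27 for each unit, where Pb is the price buyers pay.
Supply in terms of Pb becomes Qs = -390.5 + 8.5(Pb + 27) = -161 + 8.5Pb. Setting this equal to demand: 1351 - 5Pb = -161 + 8.5Pb, so Pb = 112.
Sellers receive Ps = 112 + 27 = 139; Q' = 1351 − 5·112 = 791.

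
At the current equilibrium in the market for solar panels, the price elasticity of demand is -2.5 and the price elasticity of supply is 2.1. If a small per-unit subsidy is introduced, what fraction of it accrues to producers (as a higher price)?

Producer share = 25/46

For a small subsidy around the equilibrium, the benefit split depends on the relative slopes, which at a point are proportional to the elasticities.
Buyer share = εs/(εs + |εd|) = 2.1/(2.1 + 2.5) = 21/46; seller share = |εd|/(εs + |εd|) = 25/46.
So producers capture 25/46 of the subsidy.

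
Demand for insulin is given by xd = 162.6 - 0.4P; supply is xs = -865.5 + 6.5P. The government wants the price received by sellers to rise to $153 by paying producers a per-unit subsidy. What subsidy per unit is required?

At a seller price of 153, quantity supplied is -865.5 + 6.5·153 = 129.
Buyers absorb 129 only when they pay Pb with 162.6 − 0.4·Pb = 129, i.e. Pb = 84.
s = Ps − Pb = 153 − 84 = 69.

Required subsidy s = $69 per unit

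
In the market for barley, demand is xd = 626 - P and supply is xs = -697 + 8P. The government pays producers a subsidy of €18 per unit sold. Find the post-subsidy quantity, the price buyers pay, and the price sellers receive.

Pre-subsidy: 626 - P = -697 + 8P gives P* = 147, x* = 479.
With the subsidy, sellers receive Ps = Pb + 18 for each unit, where Pb is the price buyers pay.
Supply in terms of Pb becomes xs = -697 + 8(Pb + 18) = -553 + 8Pb. Setting this equal to demand: 626 - Pb = -553 + 8Pb, so Pb = 131.
Sellers receive Ps = 131 + 18 = 149; x' = 626 − 1·131 = 495.

x' = 495; buyers pay €131; sellers receive €149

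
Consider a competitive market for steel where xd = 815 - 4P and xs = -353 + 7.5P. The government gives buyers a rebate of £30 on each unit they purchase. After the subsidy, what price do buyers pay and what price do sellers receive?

Pre-subsidy: 815 - 4P = -353 + 7.5P gives P* = 2336/23, x* = 9401/23.
With the rebate, buyers effectively pay Pb = Ps − 30, where Ps is the price sellers receive.
Demand in terms of Ps becomes xd = 815 − 4(Ps − 30) = 935 - 4Ps. Setting this equal to supply: 935 - 4Ps = -353 + 7.5Ps, so Ps = 112.
Buyers pay Pb = 112 − 30 = 82; x' = -353 + 7.5·112 = 487.

Buyers pay £82; sellers receive £112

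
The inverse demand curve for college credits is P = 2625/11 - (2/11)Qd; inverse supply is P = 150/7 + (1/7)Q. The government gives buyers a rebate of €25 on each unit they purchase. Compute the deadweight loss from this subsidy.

Pre-subsidy: 2625/11 - (2/11)Q = 150/7 + (1/7)Q gives Q* = 669 and P* = 117.
With the rebate, buyers effectively pay Pb = Ps − 25, where Ps is the price sellers receive.
On the curves, Pb = 2625/11 - (2/11)Q and Ps = 150/7 + (1/7)Q; the wedge Ps − Pb = 25 gives 150/7 + (1/7)Q − (2625/11 - (2/11)Q) = 25, so Q' = 746.
Then Pb = 2625/11 − (2/11)·746 = 103 and Ps = 150/7 + (1/7)·746 = 128.
The subsidy expands output by 746 − 669 = 77 past the efficient level; on those units the gap between marginal cost and willingness to pay runs from 0 up to 25.
DWL = ½ × 25 × 77 = 962.5.

Deadweight loss = €962.5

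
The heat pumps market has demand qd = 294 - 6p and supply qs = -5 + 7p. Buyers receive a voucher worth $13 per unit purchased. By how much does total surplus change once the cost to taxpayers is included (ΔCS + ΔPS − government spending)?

Net change in total surplus = -$273

Pre-subsidy: 294 - 6p = -5 + 7p gives p* = 23, q* = 156.
With the rebate, buyers effectively pay pb = ps − 13, where ps is the price sellers receive.
Demand in terms of ps becomes qd = 294 − 6(ps − 13) = 372 - 6ps. Setting this equal to supply: 372 - 6ps = -5 + 7ps, so ps = 29.
Buyers pay pb = 29 − 13 = 16; q' = -5 + 7·29 = 198.
ΔCS = ½(156 + 198)(23 − 16) = 1239; ΔPS = ½(156 + 198)(29 − 23) = 1062.
Government spending = 13 × 198 = 2574.
Net change = 1239 + 1062 − 2574 = -273. The loss equals the DWL triangle ½·13·42.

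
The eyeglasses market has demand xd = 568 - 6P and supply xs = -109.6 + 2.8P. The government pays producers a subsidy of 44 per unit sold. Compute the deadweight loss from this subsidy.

Pre-subsidy: 568 - 6P = -109.6 + 2.8P gives P* = 77, x* = 106.
With the subsidy, sellers receive Ps = Pb + 44 for each unit, where Pb is the price buyers pay.
Supply in terms of Pb becomes xs = -109.6 + 2.8(Pb + 44) = 13.6 + 2.8Pb. Setting this equal to demand: 568 - 6Pb = 13.6 + 2.8Pb, so Pb = 63.
Sellers receive Ps = 63 + 44 = 107; x' = 568 − 6·63 = 190.
The subsidy expands output by 190 − 106 = 84 past the efficient level; on those units the gap between marginal cost and willingness to pay runs from 0 up to 44.
DWL = ½ × 44 × 84 = 1848.

Deadweight loss = 1848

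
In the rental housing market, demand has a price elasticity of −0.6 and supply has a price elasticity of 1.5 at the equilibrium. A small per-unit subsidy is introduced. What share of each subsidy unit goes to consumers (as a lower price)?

For a small subsidy around the equilibrium, the benefit split depends on the relative slopes, which at a point are proportional to the elasticities.
Buyer share = εs/(εs + |εd|) = 1.5/(1.5 + 0.6) = 5/7; seller share = |εd|/(εs + |εd|) = 2/7.

Consumer share = 5/7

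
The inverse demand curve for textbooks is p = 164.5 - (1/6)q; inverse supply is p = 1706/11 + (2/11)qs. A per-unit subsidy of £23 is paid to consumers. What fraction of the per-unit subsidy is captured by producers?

Pre-subsidy: 164.5 - (1/6)q = 1706/11 + (2/11)q gives q* = 27 and p* = 160.
With the rebate, buyers effectively pay pb = ps − 23, where ps is the price sellers receive.
On the curves, pb = 164.5 - (1/6)q and ps = 1706/11 + (2/11)q; the wedge ps − pb = 23 gives 1706/11 + (2/11)q − (164.5 - (1/6)q) = 23, so q' = 93.
Then pb = 164.5 − (1/6)·93 = 149 and ps = 1706/11 + (2/11)·93 = 172.
Buyers' price falls by p* − pb = 160 − 149 = 11; sellers' price rises by ps − p* = 172 − 160 = 12.
So producers capture 12/23 = 12/23 of each unit of subsidy.

Producer share = 12/23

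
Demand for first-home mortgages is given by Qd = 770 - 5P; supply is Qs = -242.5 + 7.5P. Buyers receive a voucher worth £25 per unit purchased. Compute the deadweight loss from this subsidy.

Deadweight loss = £937.5

Pre-subsidy: 770 - 5P = -242.5 + 7.5P gives P* = 81, Q* = 365.
With the rebate, buyers effectively pay Pb = Ps − 25, where Ps is the price sellers receive.
Demand in terms of Ps becomes Qd = 770 − 5(Ps − 25) = 895 - 5Ps. Setting this equal to supply: 895 - 5Ps = -242.5 + 7.5Ps, so Ps = 91.
Buyers pay Pb = 91 − 25 = 66; Q' = -242.5 + 7.5·91 = 440.
The subsidy expands output by 440 − 365 = 75 past the efficient level; on those units the gap between marginal cost and willingness to pay runs from 0 up to 25.
DWL = ½ × 25 × 75 = 937.5.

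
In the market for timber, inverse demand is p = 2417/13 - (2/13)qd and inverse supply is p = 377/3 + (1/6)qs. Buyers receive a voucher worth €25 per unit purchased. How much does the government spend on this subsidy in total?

Government cost = €6650

Pre-subsidy: 2417/13 - (2/13)q = 377/3 + (1/6)q gives q* = 188 and p* = 157.
With the rebate, buyers effectively pay pb = ps − 25, where ps is the price sellers receive.
On the curves, pb = 2417/13 - (2/13)q and ps = 377/3 + (1/6)q; the wedge ps − pb = 25 gives 377/3 + (1/6)q − (2417/13 - (2/13)q) = 25, so q' = 266.
Then pb = 2417/13 − (2/13)·266 = 145 and ps = 377/3 + (1/6)·266 = 170.
Government outlay = subsidy × quantity = 25 × 266 = 6650.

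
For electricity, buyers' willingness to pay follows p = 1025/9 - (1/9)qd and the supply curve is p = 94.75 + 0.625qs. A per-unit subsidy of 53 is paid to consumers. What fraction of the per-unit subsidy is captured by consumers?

Pre-subsidy: 1025/9 - (1/9)q = 94.75 + 0.625q gives q* = 26 and p* = 111.
With the rebate, buyers effectively pay pb = ps − 53, where ps is the price sellers receive.
On the curves, pb = 1025/9 - (1/9)q and ps = 94.75 + 0.625q; the wedge ps − pb = 53 gives 94.75 + 0.625q − (1025/9 - (1/9)q) = 53, so q' = 98.
Then pb = 1025/9 − (1/9)·98 = 103 and ps = 94.75 + 0.625·98 = 156.
Buyers' price falls by p* − pb = 111 − 103 = 8; sellers' price rises by ps − p* = 156 − 111 = 45.
So consumers capture 8/53 = 8/53 of each unit of subsidy.

Consumer share = 8/53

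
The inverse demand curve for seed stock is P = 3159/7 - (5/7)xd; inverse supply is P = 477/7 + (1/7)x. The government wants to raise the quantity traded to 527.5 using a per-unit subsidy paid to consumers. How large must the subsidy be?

Required subsidy s = 69 per unit

At x = 527.5, from the demand curve buyers pay Pb = 3159/7 − (5/7)·527.5 = 74.5; from the supply curve sellers need Ps = 477/7 + (1/7)·527.5 = 143.5.
The subsidy must fill the gap: s = Ps − Pb = 143.5 − 74.5 = 69.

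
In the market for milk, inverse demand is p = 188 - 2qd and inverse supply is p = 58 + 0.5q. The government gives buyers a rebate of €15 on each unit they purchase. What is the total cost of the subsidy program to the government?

Pre-subsidy: 188 - 2q = 58 + 0.5q gives q* = 52 and p* = 84.
With the rebate, buyers effectively pay pb = ps − 15, where ps is the price sellers receive.
On the curves, pb = 188 - 2q and ps = 58 + 0.5q; the wedge ps − pb = 15 gives 58 + 0.5q − (188 - 2q) = 15, so q' = 58.
Then pb = 188 − 2·58 = 72 and ps = 58 + 0.5·58 = 87.
Government outlay = subsidy × quantity = 15 × 58 = 870.

Government cost = €870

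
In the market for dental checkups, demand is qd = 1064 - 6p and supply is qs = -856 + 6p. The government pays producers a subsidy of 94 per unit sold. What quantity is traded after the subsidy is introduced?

q' = 386

Pre-subsidy: 1064 - 6p = -856 + 6p gives p* = 160, q* = 104.
With the subsidy, sellers receive ps = pb + 94 for each unit, where pb is the price buyers pay.
Supply in terms of pb becomes qs = -856 + 6(pb + 94) = -292 + 6pb. Setting this equal to demand: 1064 - 6pb = -292 + 6pb, so pb = 113.
Sellers receive ps = 113 + 94 = 207; q' = 1064 − 6·113 = 386.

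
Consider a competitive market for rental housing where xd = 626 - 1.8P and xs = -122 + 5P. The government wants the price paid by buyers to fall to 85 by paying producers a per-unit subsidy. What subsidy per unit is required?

Required subsidy s = 34 per unit

At a buyer price of 85, quantity demanded is 626 − 1.8·85 = 473.
Sellers supply 473 only when they receive Ps with -122 + 5·Ps = 473, i.e. Ps = 119.
s = Ps − Pb = 119 − 85 = 34.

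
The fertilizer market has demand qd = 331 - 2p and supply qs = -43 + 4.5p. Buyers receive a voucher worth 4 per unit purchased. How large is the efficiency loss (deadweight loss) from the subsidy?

Deadweight loss = 144/13

Pre-subsidy: 331 - 2p = -43 + 4.5p gives p* = 748/13, q* = 2807/13.
With the rebate, buyers effectively pay pb = ps − 4, where ps is the price sellers receive.
Demand in terms of ps becomes qd = 331 − 2(ps − 4) = 339 - 2ps. Setting this equal to supply: 339 - 2ps = -43 + 4.5ps, so ps = 764/13.
Buyers pay pb = 764/13 − 4 = 712/13; q' = -43 + 4.5·(764/13) = 2879/13.
The subsidy expands output by 2879/13 − 2807/13 = 72/13 past the efficient level; on those units the gap between marginal cost and willingness to pay runs from 0 up to 4.
DWL = ½ × 4 × 72/13 = 144/13.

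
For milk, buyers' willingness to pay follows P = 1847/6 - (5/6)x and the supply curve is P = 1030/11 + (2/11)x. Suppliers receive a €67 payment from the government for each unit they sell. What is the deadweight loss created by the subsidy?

Deadweight loss = €2211

Pre-subsidy: 1847/6 - (5/6)x = 1030/11 + (2/11)x gives x* = 211 and P* = 132.
With the subsidy, sellers receive Ps = Pb + 67 for each unit, where Pb is the price buyers pay.
On the curves, Pb = 1847/6 - (5/6)x and Ps = 1030/11 + (2/11)x; the wedge Ps − Pb = 67 gives 1030/11 + (2/11)x − (1847/6 - (5/6)x) = 67, so x' = 277.
Then Pb = 1847/6 − (5/6)·277 = 77 and Ps = 1030/11 + (2/11)·277 = 144.
The subsidy expands output by 277 − 211 = 66 past the efficient level; on those units the gap between marginal cost and willingness to pay runs from 0 up to 67.
DWL = ½ × 67 × 66 = 2211.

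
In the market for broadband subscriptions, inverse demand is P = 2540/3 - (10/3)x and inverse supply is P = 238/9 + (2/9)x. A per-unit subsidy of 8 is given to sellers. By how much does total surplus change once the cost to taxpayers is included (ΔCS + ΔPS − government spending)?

Net change in total surplus = -9

Pre-subsidy: 2540/3 - (10/3)x = 238/9 + (2/9)x gives x* = 230.6875 and P* = 1865/24.
With the subsidy, sellers receive Ps = Pb + 8 for each unit, where Pb is the price buyers pay.
On the curves, Pb = 2540/3 - (10/3)x and Ps = 238/9 + (2/9)x; the wedge Ps − Pb = 8 gives 238/9 + (2/9)x − (2540/3 - (10/3)x) = 8, so x' = 232.9375.
Then Pb = 2540/3 − (10/3)·232.9375 = 1685/24 and Ps = 238/9 + (2/9)·232.9375 = 1877/24.
ΔCS = ½(230.6875 + 232.9375)(1865/24 − 1685/24) = 1738.59375; ΔPS = ½(230.6875 + 232.9375)(1877/24 − 1865/24) = 115.90625.
Government spending = 8 × 232.9375 = 1863.5.
Net change = 1738.59375 + 115.90625 − 1863.5 = -9. The loss equals the DWL triangle ½·8·2.25.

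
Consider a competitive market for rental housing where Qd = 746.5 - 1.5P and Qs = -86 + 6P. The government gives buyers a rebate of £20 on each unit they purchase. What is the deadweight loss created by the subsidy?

Pre-subsidy: 746.5 - 1.5P = -86 + 6P gives P* = 111, Q* = 580.
With the rebate, buyers effectively pay Pb = Ps − 20, where Ps is the price sellers receive.
Demand in terms of Ps becomes Qd = 746.5 − 1.5(Ps − 20) = 776.5 - 1.5Ps. Setting this equal to supply: 776.5 - 1.5Ps = -86 + 6Ps, so Ps = 115.
Buyers pay Pb = 115 − 20 = 95; Q' = -86 + 6·115 = 604.
The subsidy expands output by 604 − 580 = 24 past the efficient level; on those units the gap between marginal cost and willingness to pay runs from 0 up to 20.
DWL = ½ × 20 × 24 = 240.

Deadweight loss = £240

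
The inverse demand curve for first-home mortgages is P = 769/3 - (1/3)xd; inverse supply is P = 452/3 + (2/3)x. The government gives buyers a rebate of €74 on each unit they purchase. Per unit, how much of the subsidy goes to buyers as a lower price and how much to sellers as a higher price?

Pre-subsidy: 769/3 - (1/3)x = 452/3 + (2/3)x gives x* = 317/3 and P* = 1990/9.
With the rebate, buyers effectively pay Pb = Ps − 74, where Ps is the price sellers receive.
On the curves, Pb = 769/3 - (1/3)x and Ps = 452/3 + (2/3)x; the wedge Ps − Pb = 74 gives 452/3 + (2/3)x − (769/3 - (1/3)x) = 74, so x' = 539/3.
Then Pb = 769/3 − (1/3)·(539/3) = 1768/9 and Ps = 452/3 + (2/3)·(539/3) = 2434/9.
Buyers' price falls by P* − Pb = 1990/9 − 1768/9 = 74/3; sellers' price rises by Ps − P* = 2434/9 − 1990/9 = 148/3.

Buyers gain 74/3 per unit; sellers gain 148/3 per unit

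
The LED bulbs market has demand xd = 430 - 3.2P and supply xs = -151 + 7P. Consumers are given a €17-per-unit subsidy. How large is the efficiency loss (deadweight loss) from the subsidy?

Pre-subsidy: 430 - 3.2P = -151 + 7P gives P* = 2905/51, x* = 12634/51.
With the rebate, buyers effectively pay Pb = Ps − 17, where Ps is the price sellers receive.
Demand in terms of Ps becomes xd = 430 − 3.2(Ps − 17) = 484.4 - 3.2Ps. Setting this equal to supply: 484.4 - 3.2Ps = -151 + 7Ps, so Ps = 1059/17.
Buyers pay Pb = 1059/17 − 17 = 770/17; x' = -151 + 7·(1059/17) = 4846/17.
The subsidy expands output by 4846/17 − 12634/51 = 112/3 past the efficient level; on those units the gap between marginal cost and willingness to pay runs from 0 up to 17.
DWL = ½ × 17 × 112/3 = 952/3.

Deadweight loss = 952/3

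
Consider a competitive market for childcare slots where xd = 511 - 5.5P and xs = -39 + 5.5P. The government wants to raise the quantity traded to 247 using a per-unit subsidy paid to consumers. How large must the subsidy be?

At x = 247, invert demand for the buyer price: Pb = (511 − 247)/5.5 = 48; invert supply for the seller price: Ps = (247 − (-39))/5.5 = 52.
The subsidy must fill the gap: s = Ps − Pb = 52 − 48 = 4.

Required subsidy s = 4 per unit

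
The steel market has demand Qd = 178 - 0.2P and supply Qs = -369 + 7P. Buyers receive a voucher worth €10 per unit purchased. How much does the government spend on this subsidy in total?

Pre-subsidy: 178 - 0.2P = -369 + 7P gives P* = 2735/36, Q* = 5861/36.
With the rebate, buyers effectively pay Pb = Ps − 10, where Ps is the price sellers receive.
Demand in terms of Ps becomes Qd = 178 − 0.2(Ps − 10) = 180 - 0.2Ps. Setting this equal to supply: 180 - 0.2Ps = -369 + 7Ps, so Ps = 76.25.
Buyers pay Pb = 76.25 − 10 = 66.25; Q' = -369 + 7·76.25 = 164.75.
Government outlay = subsidy × quantity = 10 × 164.75 = 1647.5.

Government cost = €1647.5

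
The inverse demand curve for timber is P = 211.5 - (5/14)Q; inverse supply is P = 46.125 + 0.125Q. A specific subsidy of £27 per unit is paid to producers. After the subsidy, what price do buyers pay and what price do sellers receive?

Pre-subsidy: 211.5 - (5/14)Q = 46.125 + 0.125Q gives Q* = 343 and P* = 89.
With the subsidy, sellers receive Ps = Pb + 27 for each unit, where Pb is the price buyers pay.
On the curves, Pb = 211.5 - (5/14)Q and Ps = 46.125 + 0.125Q; the wedge Ps − Pb = 27 gives 46.125 + 0.125Q − (211.5 - (5/14)Q) = 27, so Q' = 399.
Then Pb = 211.5 − (5/14)·399 = 69 and Ps = 46.125 + 0.125·399 = 96.

Buyers pay £69; sellers receive £96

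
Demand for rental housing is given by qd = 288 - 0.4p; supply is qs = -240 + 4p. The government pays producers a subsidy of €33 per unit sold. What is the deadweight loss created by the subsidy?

Deadweight loss = €198

Pre-subsidy: 288 - 0.4p = -240 + 4p gives p* = 120, q* = 240.
With the subsidy, sellers receive ps = pb + 33 for each unit, where pb is the price buyers pay.
Supply in terms of pb becomes qs = -240 + 4(pb + 33) = -108 + 4pb. Setting this equal to demand: 288 - 0.4pb = -108 + 4pb, so pb = 90.
Sellers receive ps = 90 + 33 = 123; q' = 288 − 0.4·90 = 252.
The subsidy expands output by 252 − 240 = 12 past the efficient level; on those units the gap between marginal cost and willingness to pay runs from 0 up to 33.
DWL = ½ × 33 × 12 = 198.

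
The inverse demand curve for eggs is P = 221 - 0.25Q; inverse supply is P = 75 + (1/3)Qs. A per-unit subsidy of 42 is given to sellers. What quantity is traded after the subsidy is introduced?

Pre-subsidy: 221 - 0.25Q = 75 + (1/3)Q gives Q* = 1752/7 and P* = 1109/7.
With the subsidy, sellers receive Ps = Pb + 42 for each unit, where Pb is the price buyers pay.
On the curves, Pb = 221 - 0.25Q and Ps = 75 + (1/3)Q; the wedge Ps − Pb = 42 gives 75 + (1/3)Q − (221 - 0.25Q) = 42, so Q' = 2256/7.
Then Pb = 221 − 0.25·(2256/7) = 983/7 and Ps = 75 + (1/3)·(2256/7) = 1277/7.

Q' = 2256/7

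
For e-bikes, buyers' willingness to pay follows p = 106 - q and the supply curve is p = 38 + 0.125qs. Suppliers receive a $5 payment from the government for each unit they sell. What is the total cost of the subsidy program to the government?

Government cost = 2920/9

Pre-subsidy: 106 - q = 38 + 0.125q gives q* = 544/9 and p* = 410/9.
With the subsidy, sellers receive ps = pb + 5 for each unit, where pb is the price buyers pay.
On the curves, pb = 106 - q and ps = 38 + 0.125q; the wedge ps − pb = 5 gives 38 + 0.125q − (106 - q) = 5, so q' = 584/9.
Then pb = 106 − 1·(584/9) = 370/9 and ps = 38 + 0.125·(584/9) = 415/9.
Government outlay = subsidy × quantity = 5 × 584/9 = 2920/9.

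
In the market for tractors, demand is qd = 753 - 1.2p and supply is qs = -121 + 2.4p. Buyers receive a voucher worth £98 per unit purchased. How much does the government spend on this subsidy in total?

Pre-subsidy: 753 - 1.2p = -121 + 2.4p gives p* = 2185/9, q* = 1385/3.
With the rebate, buyers effectively pay pb = ps − 98, where ps is the price sellers receive.
Demand in terms of ps becomes qd = 753 − 1.2(ps − 98) = 870.6 - 1.2ps. Setting this equal to supply: 870.6 - 1.2ps = -121 + 2.4ps, so ps = 2479/9.
Buyers pay pb = 2479/9 − 98 = 1597/9; q' = -121 + 2.4·(2479/9) = 8101/15.
Government outlay = subsidy × quantity = 98 × 8101/15 = 793898/15.

Government cost = 793898/15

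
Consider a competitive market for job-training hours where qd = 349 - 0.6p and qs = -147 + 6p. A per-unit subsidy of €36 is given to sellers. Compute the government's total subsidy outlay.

Government cost = 128124/11

Pre-subsidy: 349 - 0.6p = -147 + 6p gives p* = 2480/33, q* = 3343/11.
With the subsidy, sellers receive ps = pb + 36 for each unit, where pb is the price buyers pay.
Supply in terms of pb becomes qs = -147 + 6(pb + 36) = 69 + 6pb. Setting this equal to demand: 349 - 0.6pb = 69 + 6pb, so pb = 1400/33.
Sellers receive ps = 1400/33 + 36 = 2588/33; q' = 349 − 0.6·(1400/33) = 3559/11.
Government outlay = subsidy × quantity = 36 × 3559/11 = 128124/11.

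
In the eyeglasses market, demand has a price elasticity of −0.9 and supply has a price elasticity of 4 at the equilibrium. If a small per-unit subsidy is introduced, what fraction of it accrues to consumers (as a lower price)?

Consumer share = 40/49

For a small subsidy around the equilibrium, the benefit split depends on the relative slopes, which at a point are proportional to the elasticities.
Buyer share = εs/(εs + |εd|) = 4/(4 + 0.9) = 40/49; seller share = |εd|/(εs + |εd|) = 9/49.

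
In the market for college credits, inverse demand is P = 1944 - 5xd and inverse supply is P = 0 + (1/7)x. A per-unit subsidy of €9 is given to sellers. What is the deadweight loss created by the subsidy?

Pre-subsidy: 1944 - 5x = 0 + (1/7)x gives x* = 378 and P* = 54.
With the subsidy, sellers receive Ps = Pb + 9 for each unit, where Pb is the price buyers pay.
On the curves, Pb = 1944 - 5x and Ps = 0 + (1/7)x; the wedge Ps − Pb = 9 gives 0 + (1/7)x − (1944 - 5x) = 9, so x' = 379.75.
Then Pb = 1944 − 5·379.75 = 45.25 and Ps = 0 + (1/7)·379.75 = 54.25.
The subsidy expands output by 379.75 − 378 = 1.75 past the efficient level; on those units the gap between marginal cost and willingness to pay runs from 0 up to 9.
DWL = ½ × 9 × 1.75 = 7.875.

Deadweight loss = €7.875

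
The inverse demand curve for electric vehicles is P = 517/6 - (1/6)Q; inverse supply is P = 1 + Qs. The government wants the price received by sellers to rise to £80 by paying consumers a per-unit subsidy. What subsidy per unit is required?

At a seller price of 80, quantity supplied is -1 + 1·80 = 79.
Buyers absorb 79 only when they pay Pb = 517/6 − (1/6)·79 = 73.
s = Ps − Pb = 80 − 73 = 7.

Required subsidy s = £7 per unit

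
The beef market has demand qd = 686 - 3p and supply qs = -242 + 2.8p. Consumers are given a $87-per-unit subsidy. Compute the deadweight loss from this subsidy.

Pre-subsidy: 686 - 3p = -242 + 2.8p gives p* = 160, q* = 206.
With the rebate, buyers effectively pay pb = ps − 87, where ps is the price sellers receive.
Demand in terms of ps becomes qd = 686 − 3(ps − 87) = 947 - 3ps. Setting this equal to supply: 947 - 3ps = -242 + 2.8ps, so ps = 205.
Buyers pay pb = 205 − 87 = 118; q' = -242 + 2.8·205 = 332.
The subsidy expands output by 332 − 206 = 126 past the efficient level; on those units the gap between marginal cost and willingness to pay runs from 0 up to 87.
DWL = ½ × 87 × 126 = 5481.

Deadweight loss = $5481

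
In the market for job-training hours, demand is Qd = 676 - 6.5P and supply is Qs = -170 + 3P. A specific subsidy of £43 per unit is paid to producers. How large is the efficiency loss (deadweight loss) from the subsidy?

Deadweight loss = 72111/38

Pre-subsidy: 676 - 6.5P = -170 + 3P gives P* = 1692/19, Q* = 1846/19.
With the subsidy, sellers receive Ps = Pb + 43 for each unit, where Pb is the price buyers pay.
Supply in terms of Pb becomes Qs = -170 + 3(Pb + 43) = -41 + 3Pb. Setting this equal to demand: 676 - 6.5Pb = -41 + 3Pb, so Pb = 1434/19.
Sellers receive Ps = 1434/19 + 43 = 2251/19; Q' = 676 − 6.5·(1434/19) = 3523/19.
The subsidy expands output by 3523/19 − 1846/19 = 1677/19 past the efficient level; on those units the gap between marginal cost and willingness to pay runs from 0 up to 43.
DWL = ½ × 43 × 1677/19 = 72111/38.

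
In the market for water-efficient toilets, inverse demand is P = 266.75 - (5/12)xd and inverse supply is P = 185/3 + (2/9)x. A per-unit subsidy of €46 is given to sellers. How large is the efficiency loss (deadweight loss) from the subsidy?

Deadweight loss = €1656

Pre-subsidy: 266.75 - (5/12)x = 185/3 + (2/9)x gives x* = 321 and P* = 133.
With the subsidy, sellers receive Ps = Pb + 46 for each unit, where Pb is the price buyers pay.
On the curves, Pb = 266.75 - (5/12)x and Ps = 185/3 + (2/9)x; the wedge Ps − Pb = 46 gives 185/3 + (2/9)x − (266.75 - (5/12)x) = 46, so x' = 393.
Then Pb = 266.75 − (5/12)·393 = 103 and Ps = 185/3 + (2/9)·393 = 149.
The subsidy expands output by 393 − 321 = 72 past the efficient level; on those units the gap between marginal cost and willingness to pay runs from 0 up to 46.
DWL = ½ × 46 × 72 = 1656.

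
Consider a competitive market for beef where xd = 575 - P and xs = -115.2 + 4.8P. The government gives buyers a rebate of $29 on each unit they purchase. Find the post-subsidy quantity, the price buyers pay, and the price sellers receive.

x' = 480; buyers pay $95; sellers receive $124

Pre-subsidy: 575 - P = -115.2 + 4.8P gives P* = 119, x* = 456.
With the rebate, buyers effectively pay Pb = Ps − 29, where Ps is the price sellers receive.
Demand in terms of Ps becomes xd = 575 − 1(Ps − 29) = 604 - Ps. Setting this equal to supply: 604 - Ps = -115.2 + 4.8Ps, so Ps = 124.
Buyers pay Pb = 124 − 29 = 95; x' = -115.2 + 4.8·124 = 480.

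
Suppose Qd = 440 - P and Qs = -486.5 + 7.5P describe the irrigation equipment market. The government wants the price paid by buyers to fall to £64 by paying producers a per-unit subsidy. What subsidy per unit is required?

At a buyer price of 64, quantity demanded is 440 − 1·64 = 376.
Sellers supply 376 only when they receive Ps with -486.5 + 7.5·Ps = 376, i.e. Ps = 115.
s = Ps − Pb = 115 − 64 = 51.

Required subsidy s = £51 per unit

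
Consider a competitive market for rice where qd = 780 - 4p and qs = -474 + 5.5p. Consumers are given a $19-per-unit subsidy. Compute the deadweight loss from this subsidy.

Pre-subsidy: 780 - 4p = -474 + 5.5p gives p* = 132, q* = 252.
With the rebate, buyers effectively pay pb = ps − 19, where ps is the price sellers receive.
Demand in terms of ps becomes qd = 780 − 4(ps − 19) = 856 - 4ps. Setting this equal to supply: 856 - 4ps = -474 + 5.5ps, so ps = 140.
Buyers pay pb = 140 − 19 = 121; q' = -474 + 5.5·140 = 296.
The subsidy expands output by 296 − 252 = 44 past the efficient level; on those units the gap between marginal cost and willingness to pay runs from 0 up to 19.
DWL = ½ × 19 × 44 = 418.

Deadweight loss = $418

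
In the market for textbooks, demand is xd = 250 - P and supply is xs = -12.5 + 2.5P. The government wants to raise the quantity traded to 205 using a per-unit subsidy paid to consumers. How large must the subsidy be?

At x = 205, invert demand for the buyer price: Pb = (250 − 205)/1 = 45; invert supply for the seller price: Ps = (205 − (-12.5))/2.5 = 87.
The subsidy must fill the gap: s = Ps − Pb = 87 − 45 = 42.

Required subsidy s = 42 per unit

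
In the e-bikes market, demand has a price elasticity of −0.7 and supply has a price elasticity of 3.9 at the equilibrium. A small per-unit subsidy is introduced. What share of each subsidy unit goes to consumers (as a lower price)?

For a small subsidy around the equilibrium, the benefit split depends on the relative slopes, which at a point are proportional to the elasticities.
Buyer share = εs/(εs + |εd|) = 3.9/(3.9 + 0.7) = 39/46; seller share = |εd|/(εs + |εd|) = 7/46.

Consumer share = 39/46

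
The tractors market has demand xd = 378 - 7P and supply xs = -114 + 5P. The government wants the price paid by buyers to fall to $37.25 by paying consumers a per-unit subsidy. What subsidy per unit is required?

Required subsidy s = $9 per unit

At a buyer price of 37.25, quantity demanded is 378 − 7·37.25 = 117.25.
Sellers supply 117.25 only when they receive Ps with -114 + 5·Ps = 117.25, i.e. Ps = 46.25.
s = Ps − Pb = 46.25 − 37.25 = 9.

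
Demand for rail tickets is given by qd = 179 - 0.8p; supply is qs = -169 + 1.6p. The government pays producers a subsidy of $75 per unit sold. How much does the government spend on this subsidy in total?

Government cost = $7725

Pre-subsidy: 179 - 0.8p = -169 + 1.6p gives p* = 145, q* = 63.
With the subsidy, sellers receive ps = pb + 75 for each unit, where pb is the price buyers pay.
Supply in terms of pb becomes qs = -169 + 1.6(pb + 75) = -49 + 1.6pb. Setting this equal to demand: 179 - 0.8pb = -49 + 1.6pb, so pb = 95.
Sellers receive ps = 95 + 75 = 170; q' = 179 − 0.8·95 = 103.
Government outlay = subsidy × quantity = 75 × 103 = 7725.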